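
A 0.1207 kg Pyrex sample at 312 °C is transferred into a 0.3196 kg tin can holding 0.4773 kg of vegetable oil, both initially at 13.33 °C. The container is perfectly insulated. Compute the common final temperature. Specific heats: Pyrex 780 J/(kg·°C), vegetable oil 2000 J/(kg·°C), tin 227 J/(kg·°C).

T_f ≈ 38.4 °C

Heat gained plus heat lost sum to zero:
0.1207×780×(T − 312) + 0.4773×2000×(T − 13.33) + 0.3196×227×(T − 13.33) = 0
(94.15 + 954.6 + 72.55) T = 94.15×312 + 954.6×13.33 + 72.55×13.33
T = 43065 / 1121.3 = 38.4 °C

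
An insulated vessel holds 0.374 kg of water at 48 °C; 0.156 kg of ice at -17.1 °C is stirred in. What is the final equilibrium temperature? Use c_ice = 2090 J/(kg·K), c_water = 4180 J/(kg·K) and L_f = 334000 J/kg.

T_f ≈ 7.8 °C

Conservation of energy gives ΣQ = 0:
warm ice to 0 °C: 0.156×2090×(0 − (-17.1)) = 5575.3; fusion: m_ice L_f = 0.156×334000 = 52104; meltwater 0→T: 0.156×4180×T = 652.08 T; water: 1563.3(T − 48)
2215.4 T = 75039 − 57679 = 17360
T ≈ 7.84 °C — above 0 °C, consistent with complete melting.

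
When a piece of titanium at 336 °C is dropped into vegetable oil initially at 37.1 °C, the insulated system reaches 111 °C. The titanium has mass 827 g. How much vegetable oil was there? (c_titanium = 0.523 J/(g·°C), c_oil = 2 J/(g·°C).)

m ≈ 658 g

Heat lost by the titanium = heat gained by the oil:
827·0.523·(336 − 111) = m·2·(111 − 37.1)
147.8 m = 97317  ⇒  m ≈ 658.4 g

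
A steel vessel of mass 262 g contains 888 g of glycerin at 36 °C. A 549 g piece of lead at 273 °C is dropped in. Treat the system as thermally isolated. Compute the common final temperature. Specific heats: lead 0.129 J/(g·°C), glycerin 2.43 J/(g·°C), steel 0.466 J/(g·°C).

Conservation of energy gives ΣQ = 0:
549*0.129*(T − 273) + 888*2.43*(T − 36) + 262*0.466*(T − 36) = 0
70.82(T − 273) + 2157.8(T − 36) + 122.09(T − 36) = 0
(70.82 + 2157.8 + 122.09) T = 70.82*273 + 2157.8*36 + 122.09*36
T = 101412 / 2350.8 = 43.1 °C

T_f ≈ 43.1 °C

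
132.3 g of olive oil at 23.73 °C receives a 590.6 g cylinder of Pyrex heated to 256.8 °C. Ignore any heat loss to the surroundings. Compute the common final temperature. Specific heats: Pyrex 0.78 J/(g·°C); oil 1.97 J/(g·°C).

Energy conservation, ΣQ = 0:
590.6*0.78*(T − 256.8) + 132.3*1.97*(T − 23.73) = 0
460.67(T − 256.8) + 260.63(T − 23.73) = 0
(460.67 + 260.63) T = 460.67*256.8 + 260.63*23.73
T = 124484/721.3 ≈ 172.58 °C

T_f ≈ 172.6 °C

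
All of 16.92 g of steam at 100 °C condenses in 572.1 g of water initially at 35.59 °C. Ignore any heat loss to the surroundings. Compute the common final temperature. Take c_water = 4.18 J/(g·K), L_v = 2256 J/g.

Energy balance with sensible and latent terms:
steam→water at 100 °C releases m L_v = 16.92·2256 = 38172
  condensed water 100 °C→T: 70.73(T − 100)
  original water: 2391.4(T − 35.59)
2462.1 T = 38172 + 7072.6 + 85109 = 130353
T ≈ 52.94 °C (< 100 °C, so full condensation is consistent).

T_f ≈ 52.9 °C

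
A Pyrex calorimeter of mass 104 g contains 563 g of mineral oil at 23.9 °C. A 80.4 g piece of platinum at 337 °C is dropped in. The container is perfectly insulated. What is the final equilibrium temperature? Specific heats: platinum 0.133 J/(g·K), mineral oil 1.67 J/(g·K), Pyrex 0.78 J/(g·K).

T_f ≈ 27.1 °C

Taking heat into each body as positive, Σ m c ΔT = 0:
80.4×0.133×(T − 337) + 563×1.67×(T − 23.9) + 104×0.78×(T − 23.9) = 0
10.69(T − 337) + 940.21(T − 23.9) + 81.12(T − 23.9) = 0
1032 T = 28013
T = 28013/1032 ≈ 27.14 °C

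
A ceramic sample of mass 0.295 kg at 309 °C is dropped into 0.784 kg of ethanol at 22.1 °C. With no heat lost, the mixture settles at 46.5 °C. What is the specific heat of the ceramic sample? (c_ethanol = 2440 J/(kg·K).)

Heat lost by the ceramic sample = heat gained by the ethanol:
0.295·c·(309 − 46.5) = 0.784·2440·(46.5 − 22.1)
77.44 c = 46676  ⇒  c ≈ 602.8 J/(kg·K)

c ≈ 603 J/(kg·K)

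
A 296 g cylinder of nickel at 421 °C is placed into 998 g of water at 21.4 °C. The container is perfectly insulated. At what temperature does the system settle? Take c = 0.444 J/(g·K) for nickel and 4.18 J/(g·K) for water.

T_f ≈ 33.6 °C

Heat gained plus heat lost sum to zero:
296*0.444*(T − 421) + 998*4.18*(T − 21.4) = 0
131.42(T − 421) + 4171.6(T − 21.4) = 0
(131.42 + 4171.6) T = 131.42*421 + 4171.6*21.4
T = 144603 / 4303.1 = 33.6 °C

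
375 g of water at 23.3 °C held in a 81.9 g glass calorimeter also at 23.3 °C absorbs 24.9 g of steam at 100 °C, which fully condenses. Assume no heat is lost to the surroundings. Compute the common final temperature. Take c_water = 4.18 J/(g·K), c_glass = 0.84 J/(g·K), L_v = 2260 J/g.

T_f ≈ 60.2 °C

Conservation of energy gives ΣQ = 0:
condense steam: −24.9·2260 = −56274
  condensate cools 100→T: 24.9·4.18·(T − 100) = 104.08(T − 100)
  water warms: 375·4.18·(T − 23.3) = 1567.5(T − 23.3)
  cup: 68.8(T − 23.3)
1740.4 T = 56274 + 10408 + 38126 = 104808
T ≈ 60.22 °C, under the boiling point, so the assumption holds.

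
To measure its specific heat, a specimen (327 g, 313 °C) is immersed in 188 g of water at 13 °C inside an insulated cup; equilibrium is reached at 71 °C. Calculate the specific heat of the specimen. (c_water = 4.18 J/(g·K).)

m_s c (T_s − T_f) = m_water c_water (T_f − T_0):
327·c·(313 − 71) = 188·4.18·(71 − 13)
79134 c = 45579  ⇒  c ≈ 0.576 J/(g·K)

c ≈ 0.576 J/(g·K)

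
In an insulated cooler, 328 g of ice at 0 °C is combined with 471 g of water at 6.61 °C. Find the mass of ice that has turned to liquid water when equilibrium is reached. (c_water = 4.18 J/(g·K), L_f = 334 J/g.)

m_melted ≈ 39 g

Heat available from the water dropping to 0 °C: 471·4.18·6.61 = 13014 J.
Fully melting the ice requires m_ice L_f = 328·334 = 109552 J.
Since 13014 < 109552 J, not all the ice melts; equilibrium is at 0 °C.
Mass melted = 13014/334 ≈ 38.96 g.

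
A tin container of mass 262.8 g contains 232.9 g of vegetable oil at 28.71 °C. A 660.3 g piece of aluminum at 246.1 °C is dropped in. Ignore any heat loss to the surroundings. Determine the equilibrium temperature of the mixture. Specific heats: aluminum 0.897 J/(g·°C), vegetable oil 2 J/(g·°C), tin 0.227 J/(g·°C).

Heat gained plus heat lost sum to zero:
660.3·0.897·(T − 246.1) + 232.9·2·(T − 28.71) + 262.8·0.227·(T − 28.71) = 0
592.29(T − 246.1) + 465.8(T − 28.71) + 59.66(T − 28.71) = 0
1117.7 T = 160848
T = 160848 / 1117.7 = 144 °C

T_f ≈ 143.9 °C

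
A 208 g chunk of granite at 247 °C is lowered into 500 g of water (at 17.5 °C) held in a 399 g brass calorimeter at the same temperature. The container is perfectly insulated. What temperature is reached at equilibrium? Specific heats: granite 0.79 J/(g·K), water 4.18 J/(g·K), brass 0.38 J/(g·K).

T_f ≈ 33.2 °C

Heat gained plus heat lost sum to zero:
208*0.79*(T − 247) + 500*4.18*(T − 17.5) + 399*0.38*(T − 17.5) = 0
164.32(T − 247) + 2090(T − 17.5) + 151.62(T − 17.5) = 0
2405.9 T = 79815
T = 79815 / 2405.9 = 33.2 °C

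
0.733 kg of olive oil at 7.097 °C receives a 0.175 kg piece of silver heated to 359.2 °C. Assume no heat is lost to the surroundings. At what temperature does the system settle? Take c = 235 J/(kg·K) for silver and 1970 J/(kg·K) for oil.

T_f ≈ 16.8 °C

|Q_silver| = |Q_oil|:
0.175×235×(359.2 − T) = 0.733×1970×(T − 7.097)
41.12(359.2 − T) = 1444(T − 7.097)
1485.1 T = 25020  ⇒  T ≈ 16.85 °C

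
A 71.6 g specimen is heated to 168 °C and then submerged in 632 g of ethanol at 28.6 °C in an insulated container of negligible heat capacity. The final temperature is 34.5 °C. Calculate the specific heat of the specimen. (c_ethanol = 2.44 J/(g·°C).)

Heat gained plus heat lost sum to zero:
71.6·c·(34.5 − 168) + 632·2.44·(34.5 − 28.6) = 0
-9558.6 c = -9098.3
c = -9098.3/-9558.6 ≈ 0.9518 J/(g·°C)

c ≈ 0.952 J/(g·°C)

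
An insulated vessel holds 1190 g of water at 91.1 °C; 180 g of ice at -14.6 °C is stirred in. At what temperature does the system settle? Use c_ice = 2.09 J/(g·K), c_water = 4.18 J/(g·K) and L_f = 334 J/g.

T_f ≈ 67.7 °C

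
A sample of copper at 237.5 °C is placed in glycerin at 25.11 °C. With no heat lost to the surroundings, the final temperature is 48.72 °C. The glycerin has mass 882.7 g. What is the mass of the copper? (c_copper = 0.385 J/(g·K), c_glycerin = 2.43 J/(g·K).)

|Q_copper| = |Q_glycerin|:
m×0.385×(237.5 − 48.72) = 882.7×2.43×(48.72 − 25.11)
72.68 m = 50643  ⇒  m ≈ 696.8 g

m ≈ 697 g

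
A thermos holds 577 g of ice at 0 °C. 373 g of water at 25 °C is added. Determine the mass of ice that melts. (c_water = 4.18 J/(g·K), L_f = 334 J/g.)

m_melted ≈ 117 g

Water can give up m c ΔT = 373·4.18·25 = 38978 J before reaching 0 °C.
To melt every bit of ice: 577·334 = 192718 J.
38978 J < 192718 J, so only part of the ice melts and the system sits at 0 °C.
m_melted·334 = 38978  ⇒  m_melted ≈ 116.7 g.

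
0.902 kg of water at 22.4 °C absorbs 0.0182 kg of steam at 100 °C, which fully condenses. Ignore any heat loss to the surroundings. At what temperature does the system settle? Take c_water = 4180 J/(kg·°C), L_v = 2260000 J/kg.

Conservation of energy gives ΣQ = 0:
steam→water at 100 °C releases m L_v = 0.0182·2260000 = 41132; condensate cools 100→T: 0.0182·4180·(T − 100) = 76.08(T − 100); water warms: 0.902·4180·(T − 22.4) = 3770.4(T − 22.4)
3846.4 T = 41132 + 7607.6 + 84456 = 133196
T ≈ 34.63 °C, under the boiling point, so the assumption holds.

T_f ≈ 34.6 °C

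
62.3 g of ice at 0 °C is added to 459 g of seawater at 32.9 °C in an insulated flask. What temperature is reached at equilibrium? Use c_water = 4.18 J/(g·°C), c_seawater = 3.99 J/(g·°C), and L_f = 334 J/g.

T_f ≈ 18.9 °C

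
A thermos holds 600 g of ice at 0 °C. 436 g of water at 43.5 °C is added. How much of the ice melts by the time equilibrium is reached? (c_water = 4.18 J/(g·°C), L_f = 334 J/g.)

m_melted ≈ 237 g

Water can give up m c ΔT = 436×4.18×43.5 = 79278 J before reaching 0 °C.
Fully melting the ice requires m_ice L_f = 600×334 = 200400 J.
Since 79278 < 200400 J, not all the ice melts; equilibrium is at 0 °C.
m_melted×334 = 79278  ⇒  m_melted ≈ 237.4 g.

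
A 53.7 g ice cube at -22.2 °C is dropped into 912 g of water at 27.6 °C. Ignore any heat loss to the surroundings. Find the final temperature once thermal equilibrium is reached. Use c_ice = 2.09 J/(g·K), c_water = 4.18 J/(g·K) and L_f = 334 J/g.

Let T be the final temperature. ΣQ_i = 0:
ice -22.2→0 °C: 53.7×2.09×22.2 = 2491.6; melt ice: 53.7×334 = 17936; meltwater 0→T: 53.7×4.18×T = 224.47 T; water: 3812.2(T − 27.6)
4036.6 T = 105216 − 20427 = 84788
T ≈ 21.00 °C. Since T > 0 °C, the all-ice-melts assumption holds.

T_f ≈ 21.0 °C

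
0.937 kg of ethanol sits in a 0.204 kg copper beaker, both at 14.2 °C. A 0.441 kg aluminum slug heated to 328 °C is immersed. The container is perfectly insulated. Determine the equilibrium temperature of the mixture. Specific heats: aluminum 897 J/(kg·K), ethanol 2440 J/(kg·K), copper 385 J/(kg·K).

Setting the total heat transfer to zero:
0.441×897×(T − 328) + 0.937×2440×(T − 14.2) + 0.204×385×(T − 14.2) = 0
(395.58 + 2286.3 + 78.54) T = 395.58×328 + 2286.3×14.2 + 78.54×14.2
T = 163330 / 2760.4 = 59.2 °C

T_f ≈ 59.2 °C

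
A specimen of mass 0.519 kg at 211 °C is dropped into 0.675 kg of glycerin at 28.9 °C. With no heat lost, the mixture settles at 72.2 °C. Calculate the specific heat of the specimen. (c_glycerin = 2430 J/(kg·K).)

m_s c (T_s − T_f) = m_glycerin c_glycerin (T_f − T_0):
0.519×c×(211 − 72.2) = 0.675×2430×(72.2 − 28.9)
72.04 c = 71023  ⇒  c ≈ 985.9 J/(kg·K)

c ≈ 986 J/(kg·K)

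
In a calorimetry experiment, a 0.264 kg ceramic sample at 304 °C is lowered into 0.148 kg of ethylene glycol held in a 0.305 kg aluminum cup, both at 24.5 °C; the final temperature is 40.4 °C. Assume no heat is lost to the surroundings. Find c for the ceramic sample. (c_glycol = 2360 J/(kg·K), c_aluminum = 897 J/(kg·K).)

c ≈ 142 J/(kg·K)

Let T be the final temperature. ΣQ_i = 0:
0.264×c×(40.4 − 304) + 0.148×2360×(40.4 − 24.5) + 0.305×897×(40.4 − 24.5) = 0
-69.59 c = -9903.6
c = -9903.6/-69.59 ≈ 142.3 J/(kg·K)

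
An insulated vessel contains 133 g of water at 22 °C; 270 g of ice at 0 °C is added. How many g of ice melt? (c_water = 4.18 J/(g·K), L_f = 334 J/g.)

m_melted ≈ 36.6 g

Heat available from the water dropping to 0 °C: 133·4.18·22 = 12231 J.
Fully melting the ice requires m_ice L_f = 270·334 = 90180 J.
12231 J < 90180 J, so only part of the ice melts and the system sits at 0 °C.
m_melted·334 = 12231  ⇒  m_melted ≈ 36.62 g.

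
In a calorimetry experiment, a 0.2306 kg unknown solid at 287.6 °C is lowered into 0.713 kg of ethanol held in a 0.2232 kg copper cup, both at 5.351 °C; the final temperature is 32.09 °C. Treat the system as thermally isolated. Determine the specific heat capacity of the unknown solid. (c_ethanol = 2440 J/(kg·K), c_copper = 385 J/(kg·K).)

Conservation of energy gives ΣQ = 0:
0.2306×c×(32.09 − 287.6) + 0.713×2440×(32.09 − 5.351) + 0.2232×385×(32.09 − 5.351) = 0
-58.92 c = -48816
c = -48816/-58.92 ≈ 828.5 J/(kg·K)

c ≈ 829 J/(kg·K)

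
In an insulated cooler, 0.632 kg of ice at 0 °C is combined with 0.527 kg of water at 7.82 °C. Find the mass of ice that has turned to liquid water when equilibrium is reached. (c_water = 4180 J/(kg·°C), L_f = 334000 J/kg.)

m_melted ≈ 0.0516 kg

Water can give up m c ΔT = 0.527·4180·7.82 = 17226 J before reaching 0 °C.
To melt every bit of ice: 0.632·334000 = 211088 J.
17226 J < 211088 J, so only part of the ice melts and the system sits at 0 °C.
m_melted·334000 = 17226  ⇒  m_melted ≈ 0.05158 kg.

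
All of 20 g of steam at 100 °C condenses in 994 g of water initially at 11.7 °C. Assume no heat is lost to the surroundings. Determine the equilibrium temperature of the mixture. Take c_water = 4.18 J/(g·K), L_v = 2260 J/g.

Setting the total heat transfer to zero:
condense steam: −20×2260 = −45200
  condensate cools 100→T: 20×4.18×(T − 100) = 83.6(T − 100)
  original water: 4154.9(T − 11.7)
4238.5 T = 45200 + 8360 + 48613 = 102173
T ≈ 24.11 °C — below 100 °C, confirming all the steam condensed.

T_f ≈ 24.1 °C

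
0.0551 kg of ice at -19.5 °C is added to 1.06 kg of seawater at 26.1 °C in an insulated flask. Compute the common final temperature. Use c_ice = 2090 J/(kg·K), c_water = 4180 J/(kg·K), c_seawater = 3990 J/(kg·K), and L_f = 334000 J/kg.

T_f ≈ 20.1 °C

Energy conservation, ΣQ = 0:
warm ice to 0 °C: 0.0551·2090·(0 − (-19.5)) = 2245.6
  latent heat to melt: 0.0551·334000 = 18403
  meltwater 0→T: 0.0551·4180·T = 230.32 T
  seawater: 4229.4(T − 26.1)
4459.7 T = 110387 − 20649 = 89738
T ≈ 20.12 °C. Since T > 0 °C, the all-ice-melts assumption holds.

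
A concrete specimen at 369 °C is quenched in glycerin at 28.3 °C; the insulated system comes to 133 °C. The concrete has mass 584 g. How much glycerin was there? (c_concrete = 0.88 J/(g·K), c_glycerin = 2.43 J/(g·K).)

m ≈ 477 g

Heat lost by the concrete = heat gained by the glycerin:
584·0.88·(369 − 133) = m·2.43·(133 − 28.3)
254.42 m = 121285  ⇒  m ≈ 476.7 g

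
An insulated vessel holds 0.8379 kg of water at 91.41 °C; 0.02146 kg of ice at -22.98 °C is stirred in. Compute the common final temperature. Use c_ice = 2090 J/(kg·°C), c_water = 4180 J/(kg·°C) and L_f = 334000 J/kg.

T_f ≈ 86.8 °C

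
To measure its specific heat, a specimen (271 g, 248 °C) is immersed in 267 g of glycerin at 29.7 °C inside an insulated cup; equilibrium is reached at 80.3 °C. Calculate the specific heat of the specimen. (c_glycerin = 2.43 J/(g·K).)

c ≈ 0.722 J/(g·K)

m_s c (T_s − T_f) = m_glycerin c_glycerin (T_f − T_0):
271·c·(248 − 80.3) = 267·2.43·(80.3 − 29.7)
45447 c = 32830  ⇒  c ≈ 0.7224 J/(g·K)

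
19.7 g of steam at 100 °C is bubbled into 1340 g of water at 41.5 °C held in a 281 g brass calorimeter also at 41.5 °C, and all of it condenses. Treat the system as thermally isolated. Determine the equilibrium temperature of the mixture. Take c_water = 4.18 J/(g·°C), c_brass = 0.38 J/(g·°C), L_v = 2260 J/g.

T_f ≈ 50.0 °C

Energy balance with sensible and latent terms:
latent heat released on condensation: 19.7×2260 = 44522; condensate cools 100→T: 19.7×4.18×(T − 100) = 82.35(T − 100); water warms: 1340×4.18×(T − 41.5) = 5601.2(T − 41.5); brass cup: 281×0.38×(T − 41.5) = 106.78(T − 41.5)
5790.3 T = 44522 + 8234.6 + 236881 = 289638
T ≈ 50.02 °C (< 100 °C, so full condensation is consistent).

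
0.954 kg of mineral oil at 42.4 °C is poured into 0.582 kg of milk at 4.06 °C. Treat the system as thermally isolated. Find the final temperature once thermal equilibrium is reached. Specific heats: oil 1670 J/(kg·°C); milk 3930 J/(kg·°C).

Energy conservation, ΣQ = 0:
0.954·1670·(T − 42.4) + 0.582·3930·(T − 4.06) = 0
1593.2(T − 42.4) + 2287.3(T − 4.06) = 0
3880.4 T = 76837
T = 76837 / 3880.4 = 19.8 °C

T_f ≈ 19.8 °C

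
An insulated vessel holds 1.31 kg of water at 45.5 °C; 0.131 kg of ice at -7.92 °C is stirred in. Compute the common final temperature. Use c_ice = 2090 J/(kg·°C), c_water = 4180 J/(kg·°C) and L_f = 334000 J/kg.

T_f ≈ 33.7 °C

Taking heat into each body as positive, Σ m c ΔT = 0:
ice -7.92→0 °C: 0.131·2090·7.92 = 2168.4
  latent heat to melt: 0.131·334000 = 43754
  warm the meltwater: 547.58 T
  water cools: 1.31·4180·(T − 45.5) = 5475.8(T − 45.5)
6023.4 T = 249149 − 45922 = 203226
T ≈ 33.74 °C — above 0 °C, consistent with complete melting.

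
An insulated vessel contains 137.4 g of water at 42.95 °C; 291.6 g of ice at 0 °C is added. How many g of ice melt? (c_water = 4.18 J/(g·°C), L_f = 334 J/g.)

m_melted ≈ 73.9 g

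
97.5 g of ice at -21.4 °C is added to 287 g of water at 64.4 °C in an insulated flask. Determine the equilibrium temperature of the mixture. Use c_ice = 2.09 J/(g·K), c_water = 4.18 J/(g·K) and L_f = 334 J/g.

T_f ≈ 25.1 °C

Heat gained plus heat lost sum to zero:
warm ice to 0 °C: 97.5·2.09·(0 − (-21.4)) = 4360.8
  melt ice: 97.5·334 = 32565
  meltwater 0→T: 97.5·4.18·T = 407.55 T
  water cools: 287·4.18·(T − 64.4) = 1199.7(T − 64.4)
1607.2 T = 77258 − 36926 = 40332
T ≈ 25.09 °C — above 0 °C, consistent with complete melting.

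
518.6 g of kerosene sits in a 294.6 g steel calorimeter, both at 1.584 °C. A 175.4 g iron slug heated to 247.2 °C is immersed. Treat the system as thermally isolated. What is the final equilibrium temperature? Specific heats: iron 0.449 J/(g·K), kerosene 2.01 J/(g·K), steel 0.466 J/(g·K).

T_f ≈ 17.0 °C

Taking heat into each body as positive, Σ m c ΔT = 0:
175.4·0.449·(T − 247.2) + 518.6·2.01·(T − 1.584) + 294.6·0.466·(T − 1.584) = 0
78.75(T − 247.2) + 1042.4(T − 1.584) + 137.28(T − 1.584) = 0
(78.75 + 1042.4 + 137.28) T = 78.75·247.2 + 1042.4·1.584 + 137.28·1.584
T ≈ 16.96 °C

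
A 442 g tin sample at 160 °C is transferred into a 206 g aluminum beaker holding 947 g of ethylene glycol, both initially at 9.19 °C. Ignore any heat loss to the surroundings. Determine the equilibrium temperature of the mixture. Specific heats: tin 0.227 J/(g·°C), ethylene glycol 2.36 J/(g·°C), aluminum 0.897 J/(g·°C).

Net heat exchanged in the isolated system is zero:
442·0.227·(T − 160) + 947·2.36·(T − 9.19) + 206·0.897·(T − 9.19) = 0
100.33(T − 160) + 2234.9(T − 9.19) + 184.78(T − 9.19) = 0
2520 T = 38291
T = 38291/2520 ≈ 15.19 °C

T_f ≈ 15.2 °C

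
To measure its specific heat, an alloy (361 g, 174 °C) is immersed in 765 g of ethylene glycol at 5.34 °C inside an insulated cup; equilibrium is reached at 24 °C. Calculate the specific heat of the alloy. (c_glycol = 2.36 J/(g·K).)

c ≈ 0.622 J/(g·K)

Heat lost by the alloy = heat gained by the glycol:
361·c·(174 − 24) = 765·2.36·(24 − 5.34)
54150 c = 33689  ⇒  c ≈ 0.6221 J/(g·K)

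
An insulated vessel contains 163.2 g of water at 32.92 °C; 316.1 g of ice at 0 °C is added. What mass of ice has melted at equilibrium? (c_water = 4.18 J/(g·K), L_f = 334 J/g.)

m_melted ≈ 67.2 g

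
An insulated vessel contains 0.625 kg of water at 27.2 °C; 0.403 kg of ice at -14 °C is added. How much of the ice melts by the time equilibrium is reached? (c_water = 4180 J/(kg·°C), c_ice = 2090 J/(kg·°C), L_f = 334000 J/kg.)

m_melted ≈ 0.177 kg

Heat available from the water dropping to 0 °C: 0.625·4180·27.2 = 71060 J.
Of that, 0.403·2090·14 = 11792 J goes to bring the ice to 0 °C, leaving 59268 J.
Melting all 0.403 kg of ice would need 0.403·334000 = 134602 J.
Since 59268 < 134602 J, not all the ice melts; equilibrium is at 0 °C.
m_melted·334000 = 59268  ⇒  m_melted ≈ 0.1774 kg.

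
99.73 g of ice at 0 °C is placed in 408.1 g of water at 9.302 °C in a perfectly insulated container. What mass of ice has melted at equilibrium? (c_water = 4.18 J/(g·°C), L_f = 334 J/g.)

Heat available from the water dropping to 0 °C: 408.1×4.18×9.302 = 15868 J.
Fully melting the ice requires m_ice L_f = 99.73×334 = 33310 J.
That's not enough to melt it all — equilibrium is at 0 °C with ice remaining.
m_melted×334 = 15868  ⇒  m_melted ≈ 47.51 g.

m_melted ≈ 47.5 g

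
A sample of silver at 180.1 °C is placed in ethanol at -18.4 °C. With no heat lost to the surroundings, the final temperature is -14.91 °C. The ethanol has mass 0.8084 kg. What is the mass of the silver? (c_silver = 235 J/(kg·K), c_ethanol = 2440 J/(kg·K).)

m ≈ 0.15 kg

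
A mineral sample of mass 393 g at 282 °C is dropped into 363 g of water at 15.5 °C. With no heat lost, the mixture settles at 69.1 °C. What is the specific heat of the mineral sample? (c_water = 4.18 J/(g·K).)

Setting the total heat transfer to zero:
393·c·(69.1 − 282) + 363·4.18·(69.1 − 15.5) = 0
-83670 c = -81329
c = -81329/-83670 ≈ 0.972 J/(g·K)

c ≈ 0.972 J/(g·K)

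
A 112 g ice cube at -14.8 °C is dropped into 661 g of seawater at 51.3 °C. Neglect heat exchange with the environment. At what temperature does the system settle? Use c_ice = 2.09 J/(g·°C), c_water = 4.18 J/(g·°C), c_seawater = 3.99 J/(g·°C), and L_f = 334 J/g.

T_f ≈ 30.4 °C

Let T be the final temperature. ΣQ_i = 0:
warm ice to 0 °C: 112·2.09·(0 − (-14.8)) = 3464.4; melt ice: 112·334 = 37408; meltwater 0→T: 112·4.18·T = 468.16 T; seawater cools: 661·3.99·(T − 51.3) = 2637.4(T − 51.3)
3105.6 T = 135298 − 40872 = 94426
T ≈ 30.41 °C (positive, so assuming full melt was valid).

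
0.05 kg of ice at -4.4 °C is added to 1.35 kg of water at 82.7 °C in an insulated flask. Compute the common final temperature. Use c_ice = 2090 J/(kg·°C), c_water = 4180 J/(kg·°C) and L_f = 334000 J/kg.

T_f ≈ 76.8 °C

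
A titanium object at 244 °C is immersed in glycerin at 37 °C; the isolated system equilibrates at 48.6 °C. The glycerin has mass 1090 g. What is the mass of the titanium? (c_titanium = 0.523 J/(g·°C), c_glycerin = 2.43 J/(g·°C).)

m ≈ 301 g

|Q_titanium| = |Q_glycerin|:
m×0.523×(244 − 48.6) = 1090×2.43×(48.6 − 37)
102.19 m = 30725  ⇒  m ≈ 300.7 g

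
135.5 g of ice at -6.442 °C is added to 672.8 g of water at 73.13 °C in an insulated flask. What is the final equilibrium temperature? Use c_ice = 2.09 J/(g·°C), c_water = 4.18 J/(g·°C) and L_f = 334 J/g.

T_f ≈ 46.9 °C

Setting the total heat transfer to zero:
ice -6.442→0 °C: 135.5×2.09×6.442 = 1824.3; latent heat to melt: 135.5×334 = 45257; meltwater 0→T: 135.5×4.18×T = 566.39 T; water cools: 672.8×4.18×(T − 73.13) = 2812.3(T − 73.13)
3378.7 T = 205664 − 47081 = 158582
T ≈ 46.94 °C — above 0 °C, consistent with complete melting.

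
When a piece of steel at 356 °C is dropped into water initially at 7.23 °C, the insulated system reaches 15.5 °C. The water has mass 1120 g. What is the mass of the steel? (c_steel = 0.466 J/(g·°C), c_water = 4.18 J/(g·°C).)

Conservation of energy gives ΣQ = 0:
m×0.466×(15.5 − 356) + 1120×4.18×(15.5 − 7.23) = 0
-158.67 m = -38717
m = -38717/-158.67 ≈ 244 g

m ≈ 244 g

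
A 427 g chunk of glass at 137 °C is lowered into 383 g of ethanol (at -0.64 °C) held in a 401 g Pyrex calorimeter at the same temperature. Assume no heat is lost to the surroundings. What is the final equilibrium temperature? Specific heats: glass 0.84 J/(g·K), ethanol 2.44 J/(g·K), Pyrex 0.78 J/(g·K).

T_f ≈ 30.1 °C

Net heat exchanged in the isolated system is zero:
427*0.84*(T − 137) + 383*2.44*(T − (-0.64)) + 401*0.78*(T − (-0.64)) = 0
1606 T = 48341
T = 48341 / 1606 = 30.1 °C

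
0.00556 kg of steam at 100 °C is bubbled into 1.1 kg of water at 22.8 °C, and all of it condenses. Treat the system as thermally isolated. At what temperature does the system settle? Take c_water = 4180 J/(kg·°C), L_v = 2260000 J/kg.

Setting the total heat transfer to zero:
latent heat released on condensation: 0.00556·2260000 = 12566
  condensed water 100 °C→T: 23.24(T − 100)
  water warms: 1.1·4180·(T − 22.8) = 4598(T − 22.8)
4621.2 T = 12566 + 2324.1 + 104834 = 119724
T ≈ 25.91 °C (< 100 °C, so full condensation is consistent).

T_f ≈ 25.9 °C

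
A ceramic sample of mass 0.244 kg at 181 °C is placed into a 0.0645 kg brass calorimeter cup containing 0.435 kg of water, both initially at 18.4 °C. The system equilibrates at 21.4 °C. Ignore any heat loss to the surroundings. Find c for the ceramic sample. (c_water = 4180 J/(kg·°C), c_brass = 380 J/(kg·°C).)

Setting the total heat transfer to zero:
0.244·c·(21.4 − 181) + 0.435·4180·(21.4 − 18.4) + 0.0645·380·(21.4 − 18.4) = 0
-38.94 c = -5528.4
c = -5528.4/-38.94 ≈ 142 J/(kg·°C)

c ≈ 142 J/(kg·°C)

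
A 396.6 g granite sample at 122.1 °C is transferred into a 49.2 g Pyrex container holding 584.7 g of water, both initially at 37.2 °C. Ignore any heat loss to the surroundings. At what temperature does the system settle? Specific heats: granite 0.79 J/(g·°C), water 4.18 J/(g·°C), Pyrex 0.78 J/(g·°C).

Let T be the final temperature. ΣQ_i = 0:
396.6*0.79*(T − 122.1) + 584.7*4.18*(T − 37.2) + 49.2*0.78*(T − 37.2) = 0
313.31(T − 122.1) + 2444(T − 37.2) + 38.38(T − 37.2) = 0
(313.31 + 2444 + 38.38) T = 313.31*122.1 + 2444*37.2 + 38.38*37.2
T = 130602 / 2795.7 = 46.7 °C

T_f ≈ 46.7 °C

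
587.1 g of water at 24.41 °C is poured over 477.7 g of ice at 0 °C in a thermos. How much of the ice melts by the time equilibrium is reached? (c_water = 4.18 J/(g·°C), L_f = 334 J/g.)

m_melted ≈ 179 g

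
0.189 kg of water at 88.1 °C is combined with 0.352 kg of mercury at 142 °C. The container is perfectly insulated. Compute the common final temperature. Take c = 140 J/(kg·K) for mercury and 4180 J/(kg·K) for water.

T_f ≈ 91.3 °C

Let T be the final temperature. ΣQ_i = 0:
0.352*140*(T − 142) + 0.189*4180*(T − 88.1) = 0
(49.28 + 790.02) T = 49.28*142 + 790.02*88.1
T = 76599/839.3 ≈ 91.26 °C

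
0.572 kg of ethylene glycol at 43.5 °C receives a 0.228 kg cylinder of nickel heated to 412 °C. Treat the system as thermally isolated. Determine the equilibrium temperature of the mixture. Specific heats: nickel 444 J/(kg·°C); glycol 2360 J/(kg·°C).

T_f ≈ 69.2 °C

Taking heat into each body as positive, Σ m c ΔT = 0:
0.228*444*(T − 412) + 0.572*2360*(T − 43.5) = 0
101.23(T − 412) + 1349.9(T − 43.5) = 0
(101.23 + 1349.9) T = 101.23*412 + 1349.9*43.5
T = 100429 / 1451.2 = 69.2 °C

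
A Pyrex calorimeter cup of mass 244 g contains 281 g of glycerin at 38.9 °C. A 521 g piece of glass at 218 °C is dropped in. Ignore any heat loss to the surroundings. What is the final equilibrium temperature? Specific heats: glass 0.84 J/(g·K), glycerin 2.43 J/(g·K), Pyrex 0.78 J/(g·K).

T_f ≈ 98.7 °C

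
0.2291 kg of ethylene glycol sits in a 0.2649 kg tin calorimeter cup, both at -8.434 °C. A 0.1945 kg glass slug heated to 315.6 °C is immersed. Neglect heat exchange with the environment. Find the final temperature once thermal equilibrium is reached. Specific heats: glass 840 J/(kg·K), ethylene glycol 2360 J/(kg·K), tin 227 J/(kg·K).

T_f ≈ 60.8 °C

T_f is the heat-capacity-weighted average of the initial temperatures:
T_f = (163.38·315.6 + 540.68·(-8.434) + 60.13·(-8.434)) / (163.38 + 540.68 + 60.13)
    = 46496 / 764.19 ≈ 60.84 °C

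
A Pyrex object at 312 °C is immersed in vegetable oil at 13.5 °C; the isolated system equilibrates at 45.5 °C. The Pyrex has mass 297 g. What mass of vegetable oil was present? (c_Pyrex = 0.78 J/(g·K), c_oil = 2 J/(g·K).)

m ≈ 965 g

Taking heat into each body as positive, Σ m c ΔT = 0:
297×0.78×(45.5 − 312) + m×2×(45.5 − 13.5) = 0
64 m = 61737
m = 61737/64 ≈ 964.6 g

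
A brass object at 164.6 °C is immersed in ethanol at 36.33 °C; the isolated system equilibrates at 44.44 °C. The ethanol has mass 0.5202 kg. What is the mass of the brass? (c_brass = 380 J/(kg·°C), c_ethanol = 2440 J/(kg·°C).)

m ≈ 0.225 kg

|Q_brass| = |Q_ethanol|:
m·380·(164.6 − 44.44) = 0.5202·2440·(44.44 − 36.33)
45661 m = 10294  ⇒  m ≈ 0.2254 kg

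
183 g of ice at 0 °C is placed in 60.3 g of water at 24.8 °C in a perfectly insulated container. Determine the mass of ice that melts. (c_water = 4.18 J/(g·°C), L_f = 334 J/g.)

Heat available from the water dropping to 0 °C: 60.3·4.18·24.8 = 6250.9 J.
Fully melting the ice requires m_ice L_f = 183·334 = 61122 J.
Since 6250.9 < 61122 J, not all the ice melts; equilibrium is at 0 °C.
Mass melted = 6250.9/334 ≈ 18.72 g.

m_melted ≈ 18.7 g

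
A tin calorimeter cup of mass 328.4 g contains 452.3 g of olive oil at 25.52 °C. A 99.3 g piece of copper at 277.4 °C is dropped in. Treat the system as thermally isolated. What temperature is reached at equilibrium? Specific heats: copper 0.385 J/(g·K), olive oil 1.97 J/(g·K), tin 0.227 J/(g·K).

T_f ≈ 35.1 °C

Taking heat into each body as positive, Σ m c ΔT = 0:
99.3×0.385×(T − 277.4) + 452.3×1.97×(T − 25.52) + 328.4×0.227×(T − 25.52) = 0
38.23(T − 277.4) + 891.03(T − 25.52) + 74.55(T − 25.52) = 0
(38.23 + 891.03 + 74.55) T = 38.23×277.4 + 891.03×25.52 + 74.55×25.52
T = 35247 / 1003.8 = 35.1 °C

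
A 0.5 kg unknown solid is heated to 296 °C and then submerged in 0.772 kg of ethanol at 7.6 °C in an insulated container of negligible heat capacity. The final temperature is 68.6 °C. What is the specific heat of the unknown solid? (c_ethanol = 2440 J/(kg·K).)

m_s c (T_s − T_f) = m_ethanol c_ethanol (T_f − T_0):
0.5·c·(296 − 68.6) = 0.772·2440·(68.6 − 7.6)
113.7 c = 114904  ⇒  c ≈ 1011 J/(kg·K)

c ≈ 1010 J/(kg·K)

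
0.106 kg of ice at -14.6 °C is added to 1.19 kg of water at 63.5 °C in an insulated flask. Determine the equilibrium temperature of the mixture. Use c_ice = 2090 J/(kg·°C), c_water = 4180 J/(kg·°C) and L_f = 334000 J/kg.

T_f ≈ 51.2 °C

Net heat exchanged in the isolated system is zero:
warm ice to 0 °C: 0.106×2090×(0 − (-14.6)) = 3234.5; melt ice: 0.106×334000 = 35404; meltwater 0→T: 0.106×4180×T = 443.08 T; water: 4974.2(T − 63.5)
5417.3 T = 315862 − 38638 = 277223
T ≈ 51.17 °C (positive, so assuming full melt was valid).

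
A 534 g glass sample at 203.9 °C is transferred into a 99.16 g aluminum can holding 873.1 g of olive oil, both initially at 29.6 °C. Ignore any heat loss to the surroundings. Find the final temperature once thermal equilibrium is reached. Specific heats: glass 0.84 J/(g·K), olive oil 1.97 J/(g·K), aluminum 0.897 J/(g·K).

Energy conservation, ΣQ = 0:
534·0.84·(T − 203.9) + 873.1·1.97·(T − 29.6) + 99.16·0.897·(T − 29.6) = 0
448.56(T − 203.9) + 1720(T − 29.6) + 88.95(T − 29.6) = 0
2257.5 T = 145006
T ≈ 64.23 °C

T_f ≈ 64.2 °C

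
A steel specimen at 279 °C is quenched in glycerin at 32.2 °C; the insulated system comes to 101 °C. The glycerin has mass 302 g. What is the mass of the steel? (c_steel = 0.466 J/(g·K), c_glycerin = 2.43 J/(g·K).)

Heat lost by the steel = heat gained by the glycerin:
m·0.466·(279 − 101) = 302·2.43·(101 − 32.2)
82.95 m = 50490  ⇒  m ≈ 608.7 g

m ≈ 609 g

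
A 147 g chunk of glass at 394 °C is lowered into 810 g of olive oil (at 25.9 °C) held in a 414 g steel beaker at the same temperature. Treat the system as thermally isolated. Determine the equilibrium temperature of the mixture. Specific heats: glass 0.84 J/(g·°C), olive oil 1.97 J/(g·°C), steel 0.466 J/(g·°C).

T_f ≈ 49.7 °C

Heat gained plus heat lost sum to zero:
147×0.84×(T − 394) + 810×1.97×(T − 25.9) + 414×0.466×(T − 25.9) = 0
123.48(T − 394) + 1595.7(T − 25.9) + 192.92(T − 25.9) = 0
1912.1 T = 94976
T = 94976 / 1912.1 = 49.7 °C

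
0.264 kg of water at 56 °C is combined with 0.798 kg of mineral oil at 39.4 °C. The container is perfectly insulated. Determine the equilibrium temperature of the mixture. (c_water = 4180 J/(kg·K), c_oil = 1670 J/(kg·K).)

Let T be the final temperature. ΣQ_i = 0:
0.264×4180×(T − 56) + 0.798×1670×(T − 39.4) = 0
(1103.5 + 1332.7) T = 1103.5×56 + 1332.7×39.4
T = 114304/2436.2 ≈ 46.92 °C

T_f ≈ 46.9 °C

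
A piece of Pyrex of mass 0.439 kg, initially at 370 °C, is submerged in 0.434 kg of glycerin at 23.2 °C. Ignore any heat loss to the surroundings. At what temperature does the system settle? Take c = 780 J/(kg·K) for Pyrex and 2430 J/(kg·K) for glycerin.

Set heat shed by the hot body equal to heat absorbed by the cold body:
0.439*780*(370 − T) = 0.434*2430*(T − 23.2)
342.42(370 − T) = 1054.6(T − 23.2)
1397 T = 151163  ⇒  T ≈ 108.20 °C

T_f ≈ 108.2 °C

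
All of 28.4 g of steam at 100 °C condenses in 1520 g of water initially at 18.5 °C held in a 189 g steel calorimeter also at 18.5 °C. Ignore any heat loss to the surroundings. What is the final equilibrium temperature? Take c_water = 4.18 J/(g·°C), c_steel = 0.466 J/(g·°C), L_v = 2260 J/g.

T_f ≈ 29.8 °C

Heat gained plus heat lost sum to zero:
steam→water at 100 °C releases m L_v = 28.4·2260 = 64184; condensed water 100 °C→T: 118.71(T − 100); water warms: 1520·4.18·(T − 18.5) = 6353.6(T − 18.5); steel cup: 189·0.466·(T − 18.5) = 88.07(T − 18.5)
6560.4 T = 64184 + 11871 + 119171 = 195226
T ≈ 29.76 °C — below 100 °C, confirming all the steam condensed.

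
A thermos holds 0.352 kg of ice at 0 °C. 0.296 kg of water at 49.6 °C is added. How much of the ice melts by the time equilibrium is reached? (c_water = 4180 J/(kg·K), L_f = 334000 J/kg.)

m_melted ≈ 0.184 kg

Heat available from the water dropping to 0 °C: 0.296×4180×49.6 = 61369 J.
To melt every bit of ice: 0.352×334000 = 117568 J.
61369 J < 117568 J, so only part of the ice melts and the system sits at 0 °C.
m_melt = 61369 / L_f = 0.1837 kg.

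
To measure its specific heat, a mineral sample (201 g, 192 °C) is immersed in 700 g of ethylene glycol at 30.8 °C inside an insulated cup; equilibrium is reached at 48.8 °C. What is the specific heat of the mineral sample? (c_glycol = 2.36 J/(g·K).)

c ≈ 1.03 J/(g·K)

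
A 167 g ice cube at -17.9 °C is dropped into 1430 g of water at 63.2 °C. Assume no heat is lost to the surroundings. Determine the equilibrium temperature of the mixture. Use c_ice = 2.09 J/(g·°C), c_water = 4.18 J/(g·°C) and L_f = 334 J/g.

T_f ≈ 47.3 °C

Heat gained plus heat lost sum to zero:
ice -17.9→0 °C: 167·2.09·17.9 = 6247.6; melt ice: 167·334 = 55778; meltwater 0→T: 167·4.18·T = 698.06 T; water: 5977.4(T − 63.2)
6675.5 T = 377772 − 62026 = 315746
T ≈ 47.30 °C — above 0 °C, consistent with complete melting.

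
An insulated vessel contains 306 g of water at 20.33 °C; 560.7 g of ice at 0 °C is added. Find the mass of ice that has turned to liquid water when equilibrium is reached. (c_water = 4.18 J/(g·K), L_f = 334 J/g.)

m_melted ≈ 77.9 g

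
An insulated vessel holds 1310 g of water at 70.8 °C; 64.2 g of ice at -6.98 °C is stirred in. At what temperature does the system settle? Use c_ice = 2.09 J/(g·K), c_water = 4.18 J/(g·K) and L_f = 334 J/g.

Sum of m c ΔT and latent-heat terms is zero:
ice -6.98→0 °C: 64.2×2.09×6.98 = 936.56; latent heat to melt: 64.2×334 = 21443; warm the meltwater: 268.36 T; water cools: 1310×4.18×(T − 70.8) = 5475.8(T − 70.8)
5744.2 T = 387687 − 22379 = 365307
T ≈ 63.60 °C (positive, so assuming full melt was valid).

T_f ≈ 63.6 °C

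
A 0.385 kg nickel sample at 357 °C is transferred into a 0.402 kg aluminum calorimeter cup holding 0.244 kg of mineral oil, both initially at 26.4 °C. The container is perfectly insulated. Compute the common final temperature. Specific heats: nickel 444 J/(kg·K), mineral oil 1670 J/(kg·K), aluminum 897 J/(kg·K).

T_f ≈ 86.6 °C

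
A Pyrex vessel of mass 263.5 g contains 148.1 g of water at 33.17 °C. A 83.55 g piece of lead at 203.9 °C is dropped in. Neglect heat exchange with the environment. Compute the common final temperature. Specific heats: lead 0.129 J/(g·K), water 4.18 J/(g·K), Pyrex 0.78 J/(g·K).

With ΣQ=0 the equilibrium temperature is the m·c-weighted mean:
T_f = (10.78·203.9 + 619.06·33.17 + 205.53·33.17) / (10.78 + 619.06 + 205.53)
    = 29549 / 835.37 ≈ 35.37 °C

T_f ≈ 35.4 °C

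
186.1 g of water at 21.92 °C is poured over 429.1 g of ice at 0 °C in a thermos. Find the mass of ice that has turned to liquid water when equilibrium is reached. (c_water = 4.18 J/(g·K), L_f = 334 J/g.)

Heat available from the water dropping to 0 °C: 186.1·4.18·21.92 = 17052 J.
Melting all 429.1 g of ice would need 429.1·334 = 143319 J.
Since 17052 < 143319 J, not all the ice melts; equilibrium is at 0 °C.
m_melt = 17052 / L_f = 51.05 g.

m_melted ≈ 51.1 g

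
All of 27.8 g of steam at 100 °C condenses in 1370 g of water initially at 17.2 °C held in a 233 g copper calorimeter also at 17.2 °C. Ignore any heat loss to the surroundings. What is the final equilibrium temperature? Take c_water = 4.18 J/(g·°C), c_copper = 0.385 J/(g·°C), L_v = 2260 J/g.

Heat gained plus heat lost sum to zero:
latent heat released on condensation: 27.8×2260 = 62828
  condensate cools 100→T: 27.8×4.18×(T − 100) = 116.2(T − 100)
  water warms: 1370×4.18×(T − 17.2) = 5726.6(T − 17.2)
  copper cup: 233×0.385×(T − 17.2) = 89.7(T − 17.2)
5932.5 T = 62828 + 11620 + 100040 = 174489
T ≈ 29.41 °C — below 100 °C, confirming all the steam condensed.

T_f ≈ 29.4 °C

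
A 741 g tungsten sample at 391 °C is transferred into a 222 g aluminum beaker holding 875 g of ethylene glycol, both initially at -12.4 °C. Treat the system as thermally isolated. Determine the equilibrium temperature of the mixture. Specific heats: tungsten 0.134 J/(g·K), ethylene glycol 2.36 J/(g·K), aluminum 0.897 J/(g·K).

T_f = Σ m_i c_i T_i / Σ m_i c_i:
T_f = (99.29×391 + 2065×(-12.4) + 199.13×(-12.4)) / (99.29 + 2065 + 199.13)
    = 10749 / 2363.4 ≈ 4.55 °C

T_f ≈ 4.5 °C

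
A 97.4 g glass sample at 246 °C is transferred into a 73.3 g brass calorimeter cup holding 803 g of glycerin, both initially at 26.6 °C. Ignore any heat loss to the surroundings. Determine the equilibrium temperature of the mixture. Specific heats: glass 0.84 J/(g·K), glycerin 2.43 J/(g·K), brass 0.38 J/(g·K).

T_f ≈ 35.3 °C

Let T be the final temperature. ΣQ_i = 0:
97.4×0.84×(T − 246) + 803×2.43×(T − 26.6) + 73.3×0.38×(T − 26.6) = 0
81.82(T − 246) + 1951.3(T − 26.6) + 27.85(T − 26.6) = 0
2061 T = 72772
T = 72772/2061 ≈ 35.31 °C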